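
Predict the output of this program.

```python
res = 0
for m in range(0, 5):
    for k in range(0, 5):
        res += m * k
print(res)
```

m=0,k=0: res = 0+0 = 0
m=0,k=1: res = 0+0 = 0
m=0,k=2: res = 0+0 = 0
m=0,k=3: res = 0+0 = 0
m=0,k=4: res = 0+0 = 0
m=1,k=0: res = 0+0 = 0
m=1,k=1: res = 0+1 = 1
m=1,k=2: res = 1+2 = 3
m=1,k=3: res = 3+3 = 6
m=1,k=4: res = 6+4 = 10
m=2,k=0: res = 10+0 = 10
m=2,k=1: res = 10+2 = 12
m=2,k=2: res = 12+4 = 16
m=2,k=3: res = 16+6 = 22
m=2,k=4: res = 22+8 = 30
m=3,k=0: res = 30+0 = 30
m=3,k=1: res = 30+3 = 33
m=3,k=2: res = 33+6 = 39
m=3,k=3: res = 39+9 = 48
m=3,k=4: res = 48+12 = 60
m=4,k=0: res = 60+0 = 60
m=4,k=1: res = 60+4 = 64
m=4,k=2: res = 64+8 = 72
m=4,k=3: res = 72+12 = 84
m=4,k=4: res = 84+16 = 100

100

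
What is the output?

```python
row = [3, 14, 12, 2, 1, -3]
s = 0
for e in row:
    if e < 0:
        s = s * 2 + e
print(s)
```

-3

e=3: not <0
e=14: not <0
e=12: not <0
e=2: not <0
e=1: not <0
e=-3: <0, s = 0*2+(-3) = -3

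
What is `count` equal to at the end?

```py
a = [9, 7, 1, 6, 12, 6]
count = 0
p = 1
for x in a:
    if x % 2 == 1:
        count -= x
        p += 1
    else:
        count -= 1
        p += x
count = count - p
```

-48

x=9: odd, count = 0-9 = -9; p=2
x=7: odd, count = (-9)-7 = -16; p=3
x=1: odd, count = (-16)-1 = -17; p=4
x=6: not odd, count = (-17)-1 = -18; p=10
x=12: not odd, count = (-18)-1 = -19; p=22
x=6: not odd, count = (-19)-1 = -20; p=28
count-p = (-20)-28 = -48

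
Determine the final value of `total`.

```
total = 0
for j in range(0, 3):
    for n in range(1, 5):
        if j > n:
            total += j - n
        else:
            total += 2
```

j=0,n=1: not 0>1, total = 0+2 = 2
j=0,n=2: not 0>2, total = 2+2 = 4
j=0,n=3: not 0>3, total = 4+2 = 6
j=0,n=4: not 0>4, total = 6+2 = 8
j=1,n=1: not 1>1, total = 8+2 = 10
j=1,n=2: not 1>2, total = 10+2 = 12
j=1,n=3: not 1>3, total = 12+2 = 14
j=1,n=4: not 1>4, total = 14+2 = 16
j=2,n=1: 2>1, total = 16+1 = 17
j=2,n=2: not 2>2, total = 17+2 = 19
j=2,n=3: not 2>3, total = 19+2 = 21
j=2,n=4: not 2>4, total = 21+2 = 23

23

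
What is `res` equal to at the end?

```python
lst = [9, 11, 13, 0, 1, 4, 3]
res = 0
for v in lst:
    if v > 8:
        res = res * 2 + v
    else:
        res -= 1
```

v=9: >8, res = 0*2+9 = 9
v=11: >8, res = 9*2+11 = 29
v=13: >8, res = 29*2+13 = 71
v=0: not >8, res = 71-1 = 70
v=1: not >8, res = 70-1 = 69
v=4: not >8, res = 69-1 = 68
v=3: not >8, res = 68-1 = 67

67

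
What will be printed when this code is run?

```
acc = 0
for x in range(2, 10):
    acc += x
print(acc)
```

44

x=2: acc = 0+2 = 2
x=3: acc = 2+3 = 5
x=4: acc = 5+4 = 9
x=5: acc = 9+5 = 14
x=6: acc = 14+6 = 20
x=7: acc = 20+7 = 27
x=8: acc = 27+8 = 35
x=9: acc = 35+9 = 44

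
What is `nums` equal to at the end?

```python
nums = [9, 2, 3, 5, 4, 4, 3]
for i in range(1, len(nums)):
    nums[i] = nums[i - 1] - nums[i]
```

i=1: nums[1] = 9-2 = 7 → [9, 7, 3, 5, 4, 4, 3]
i=2: nums[2] = 7-3 = 4 → [9, 7, 4, 5, 4, 4, 3]
i=3: nums[3] = 4-5 = -1 → [9, 7, 4, -1, 4, 4, 3]
i=4: nums[4] = (-1)-4 = -5 → [9, 7, 4, -1, -5, 4, 3]
i=5: nums[5] = (-5)-4 = -9 → [9, 7, 4, -1, -5, -9, 3]
i=6: nums[6] = (-9)-3 = -12 → [9, 7, 4, -1, -5, -9, -12]

[9, 7, 4, -1, -5, -9, -12]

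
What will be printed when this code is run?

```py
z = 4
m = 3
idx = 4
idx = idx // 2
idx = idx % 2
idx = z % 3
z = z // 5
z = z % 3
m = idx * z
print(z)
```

0

idx = 4//2 = 2
idx = 2%2 = 0
idx = 4%3 = 1
z = 4//5 = 0
z = 0%3 = 0
m = 1*0 = 0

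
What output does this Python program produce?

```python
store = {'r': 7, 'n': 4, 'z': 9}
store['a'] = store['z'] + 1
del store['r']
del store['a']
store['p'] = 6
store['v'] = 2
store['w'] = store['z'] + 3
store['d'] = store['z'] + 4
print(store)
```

{'n': 4, 'z': 9, 'p': 6, 'v': 2, 'w': 12, 'd': 13}

store['a'] = store['z']+1 = 10 → {'r': 7, 'n': 4, 'z': 9, 'a': 10}
del 'r' → {'n': 4, 'z': 9, 'a': 10}
del 'a' → {'n': 4, 'z': 9}
store['p'] = 6 → {'n': 4, 'z': 9, 'p': 6}
store['v'] = 2 → {'n': 4, 'z': 9, 'p': 6, 'v': 2}
store['w'] = store['z']+3 = 12 → {'n': 4, 'z': 9, 'p': 6, 'v': 2, 'w': 12}
store['d'] = store['z']+4 = 13 → {'n': 4, 'z': 9, 'p': 6, 'v': 2, 'w': 12, 'd': 13}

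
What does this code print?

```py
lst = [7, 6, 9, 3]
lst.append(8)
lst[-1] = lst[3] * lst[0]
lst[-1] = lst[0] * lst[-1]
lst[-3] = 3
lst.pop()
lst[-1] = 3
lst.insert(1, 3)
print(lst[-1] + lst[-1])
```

append 8 → [7, 6, 9, 3, 8]
lst[-1] = lst[3]*lst[0] = 3*7 = 21 → [7, 6, 9, 3, 21]
lst[-1] = lst[0]*lst[-1] = 7*21 = 147 → [7, 6, 9, 3, 147]
lst[-3] = 3 → [7, 6, 3, 3, 147]
pop() removes 147 → [7, 6, 3, 3]
lst[-1] = 3 → [7, 6, 3, 3]
insert 3 at 1 → [7, 3, 6, 3, 3]
lst[-1]+lst[-1] = 3+3 = 6

6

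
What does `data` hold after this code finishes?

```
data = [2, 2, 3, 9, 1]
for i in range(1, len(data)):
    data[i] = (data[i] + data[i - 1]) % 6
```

i=1: data[1] = (2+2)%6 = 4 → [2, 4, 3, 9, 1]
i=2: data[2] = (3+4)%6 = 1 → [2, 4, 1, 9, 1]
i=3: data[3] = (9+1)%6 = 4 → [2, 4, 1, 4, 1]
i=4: data[4] = (1+4)%6 = 5 → [2, 4, 1, 4, 5]

[2, 4, 1, 4, 5]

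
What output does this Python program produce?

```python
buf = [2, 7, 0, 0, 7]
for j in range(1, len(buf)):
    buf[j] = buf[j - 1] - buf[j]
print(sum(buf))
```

j=1: buf[1] = 2-7 = -5 → [2, -5, 0, 0, 7]
j=2: buf[2] = (-5)-0 = -5 → [2, -5, -5, 0, 7]
j=3: buf[3] = (-5)-0 = -5 → [2, -5, -5, -5, 7]
j=4: buf[4] = (-5)-7 = -12 → [2, -5, -5, -5, -12]
sum = -25

-25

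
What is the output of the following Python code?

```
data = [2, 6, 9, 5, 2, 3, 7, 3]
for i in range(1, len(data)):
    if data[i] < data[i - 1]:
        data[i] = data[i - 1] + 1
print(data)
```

[2, 6, 9, 10, 11, 12, 13, 14]

i=1: 6>=2, unchanged → [2, 6, 9, 5, 2, 3, 7, 3]
i=2: 9>=6, unchanged → [2, 6, 9, 5, 2, 3, 7, 3]
i=3: 5<9, data[3] = 9+1 = 10 → [2, 6, 9, 10, 2, 3, 7, 3]
i=4: 2<10, data[4] = 10+1 = 11 → [2, 6, 9, 10, 11, 3, 7, 3]
i=5: 3<11, data[5] = 11+1 = 12 → [2, 6, 9, 10, 11, 12, 7, 3]
i=6: 7<12, data[6] = 12+1 = 13 → [2, 6, 9, 10, 11, 12, 13, 3]
i=7: 3<13, data[7] = 13+1 = 14 → [2, 6, 9, 10, 11, 12, 13, 14]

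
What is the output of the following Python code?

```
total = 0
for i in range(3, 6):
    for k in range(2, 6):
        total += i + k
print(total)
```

90

i=3,k=2: total = 0+5 = 5
i=3,k=3: total = 5+6 = 11
i=3,k=4: total = 11+7 = 18
i=3,k=5: total = 18+8 = 26
i=4,k=2: total = 26+6 = 32
i=4,k=3: total = 32+7 = 39
i=4,k=4: total = 39+8 = 47
i=4,k=5: total = 47+9 = 56
i=5,k=2: total = 56+7 = 63
i=5,k=3: total = 63+8 = 71
i=5,k=4: total = 71+9 = 80
i=5,k=5: total = 80+10 = 90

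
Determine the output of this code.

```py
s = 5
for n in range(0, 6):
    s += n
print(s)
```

n=0: s = 5+0 = 5
n=1: s = 5+1 = 6
n=2: s = 6+2 = 8
n=3: s = 8+3 = 11
n=4: s = 11+4 = 15
n=5: s = 15+5 = 20

20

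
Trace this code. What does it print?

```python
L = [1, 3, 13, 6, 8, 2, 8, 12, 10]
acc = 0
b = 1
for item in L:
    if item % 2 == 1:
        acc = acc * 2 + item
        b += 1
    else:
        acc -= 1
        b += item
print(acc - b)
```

-33

item=1: odd, acc = 0*2+1 = 1; b=2
item=3: odd, acc = 1*2+3 = 5; b=3
item=13: odd, acc = 5*2+13 = 23; b=4
item=6: not odd, acc = 23-1 = 22; b=10
item=8: not odd, acc = 22-1 = 21; b=18
item=2: not odd, acc = 21-1 = 20; b=20
item=8: not odd, acc = 20-1 = 19; b=28
item=12: not odd, acc = 19-1 = 18; b=40
item=10: not odd, acc = 18-1 = 17; b=50
acc-b = 17-50 = -33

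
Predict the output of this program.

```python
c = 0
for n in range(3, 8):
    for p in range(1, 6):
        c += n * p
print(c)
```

n=3,p=1: c = 0+3 = 3
n=3,p=2: c = 3+6 = 9
n=3,p=3: c = 9+9 = 18
n=3,p=4: c = 18+12 = 30
n=3,p=5: c = 30+15 = 45
n=4,p=1: c = 45+4 = 49
n=4,p=2: c = 49+8 = 57
n=4,p=3: c = 57+12 = 69
n=4,p=4: c = 69+16 = 85
n=4,p=5: c = 85+20 = 105
n=5,p=1: c = 105+5 = 110
n=5,p=2: c = 110+10 = 120
n=5,p=3: c = 120+15 = 135
n=5,p=4: c = 135+20 = 155
n=5,p=5: c = 155+25 = 180
n=6,p=1: c = 180+6 = 186
n=6,p=2: c = 186+12 = 198
n=6,p=3: c = 198+18 = 216
n=6,p=4: c = 216+24 = 240
n=6,p=5: c = 240+30 = 270
n=7,p=1: c = 270+7 = 277
n=7,p=2: c = 277+14 = 291
n=7,p=3: c = 291+21 = 312
n=7,p=4: c = 312+28 = 340
n=7,p=5: c = 340+35 = 375

375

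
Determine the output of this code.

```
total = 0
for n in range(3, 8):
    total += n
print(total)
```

n=3: total = 0+3 = 3
n=4: total = 3+4 = 7
n=5: total = 7+5 = 12
n=6: total = 12+6 = 18
n=7: total = 18+7 = 25

25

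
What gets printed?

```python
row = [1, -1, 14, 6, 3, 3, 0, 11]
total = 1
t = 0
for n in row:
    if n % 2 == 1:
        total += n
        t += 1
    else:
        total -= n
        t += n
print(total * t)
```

-50

n=1: odd, total = 1+1 = 2; t=1
n=-1: odd, total = 2+(-1) = 1; t=2
n=14: not odd, total = 1-14 = -13; t=16
n=6: not odd, total = (-13)-6 = -19; t=22
n=3: odd, total = (-19)+3 = -16; t=23
n=3: odd, total = (-16)+3 = -13; t=24
n=0: not odd, total = (-13)-0 = -13; t=24
n=11: odd, total = (-13)+11 = -2; t=25
total*t = (-2)*25 = -50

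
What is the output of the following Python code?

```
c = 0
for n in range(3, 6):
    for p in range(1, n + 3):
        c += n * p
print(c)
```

n=3,p=1: c = 0+3 = 3
n=3,p=2: c = 3+6 = 9
n=3,p=3: c = 9+9 = 18
n=3,p=4: c = 18+12 = 30
n=3,p=5: c = 30+15 = 45
n=4,p=1: c = 45+4 = 49
n=4,p=2: c = 49+8 = 57
n=4,p=3: c = 57+12 = 69
n=4,p=4: c = 69+16 = 85
n=4,p=5: c = 85+20 = 105
n=4,p=6: c = 105+24 = 129
n=5,p=1: c = 129+5 = 134
n=5,p=2: c = 134+10 = 144
n=5,p=3: c = 144+15 = 159
n=5,p=4: c = 159+20 = 179
n=5,p=5: c = 179+25 = 204
n=5,p=6: c = 204+30 = 234
n=5,p=7: c = 234+35 = 269

269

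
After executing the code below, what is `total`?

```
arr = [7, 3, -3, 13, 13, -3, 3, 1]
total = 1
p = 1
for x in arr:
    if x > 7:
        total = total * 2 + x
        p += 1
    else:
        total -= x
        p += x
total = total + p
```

x=7: not >7, total = 1-7 = -6; p=8
x=3: not >7, total = (-6)-3 = -9; p=11
x=-3: not >7, total = (-9)-(-3) = -6; p=8
x=13: >7, total = (-6)*2+13 = 1; p=9
x=13: >7, total = 1*2+13 = 15; p=10
x=-3: not >7, total = 15-(-3) = 18; p=7
x=3: not >7, total = 18-3 = 15; p=10
x=1: not >7, total = 15-1 = 14; p=11
total+p = 14+11 = 25

25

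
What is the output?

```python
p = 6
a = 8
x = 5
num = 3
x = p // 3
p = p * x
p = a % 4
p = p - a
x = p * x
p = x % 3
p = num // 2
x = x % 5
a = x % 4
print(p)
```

1

x = 6//3 = 2
p = 6*2 = 12
p = 8%4 = 0
p = 0-8 = -8
x = (-8)*2 = -16
p = (-16)%3 = 2
p = 3//2 = 1
x = (-16)%5 = 4
a = 4%4 = 0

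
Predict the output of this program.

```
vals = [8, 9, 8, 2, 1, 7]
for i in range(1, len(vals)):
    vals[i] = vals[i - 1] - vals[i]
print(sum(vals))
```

-44

i=1: vals[1] = 8-9 = -1 → [8, -1, 8, 2, 1, 7]
i=2: vals[2] = (-1)-8 = -9 → [8, -1, -9, 2, 1, 7]
i=3: vals[3] = (-9)-2 = -11 → [8, -1, -9, -11, 1, 7]
i=4: vals[4] = (-11)-1 = -12 → [8, -1, -9, -11, -12, 7]
i=5: vals[5] = (-12)-7 = -19 → [8, -1, -9, -11, -12, -19]
sum = -44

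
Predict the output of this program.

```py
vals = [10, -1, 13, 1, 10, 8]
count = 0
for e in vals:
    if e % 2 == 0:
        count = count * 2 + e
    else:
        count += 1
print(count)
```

80

e=10: even, count = 0*2+10 = 10
e=-1: not even, count = 10+1 = 11
e=13: not even, count = 11+1 = 12
e=1: not even, count = 12+1 = 13
e=10: even, count = 13*2+10 = 36
e=8: even, count = 36*2+8 = 80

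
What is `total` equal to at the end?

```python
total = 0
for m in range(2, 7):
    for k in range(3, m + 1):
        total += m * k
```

m=3,k=3: total = 0+9 = 9
m=4,k=3: total = 9+12 = 21
m=4,k=4: total = 21+16 = 37
m=5,k=3: total = 37+15 = 52
m=5,k=4: total = 52+20 = 72
m=5,k=5: total = 72+25 = 97
m=6,k=3: total = 97+18 = 115
m=6,k=4: total = 115+24 = 139
m=6,k=5: total = 139+30 = 169
m=6,k=6: total = 169+36 = 205

205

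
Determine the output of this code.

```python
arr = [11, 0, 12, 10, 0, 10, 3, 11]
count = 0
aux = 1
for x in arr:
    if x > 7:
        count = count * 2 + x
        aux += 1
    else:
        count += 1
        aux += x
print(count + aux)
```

x=11: >7, count = 0*2+11 = 11; aux=2
x=0: not >7, count = 11+1 = 12; aux=2
x=12: >7, count = 12*2+12 = 36; aux=3
x=10: >7, count = 36*2+10 = 82; aux=4
x=0: not >7, count = 82+1 = 83; aux=4
x=10: >7, count = 83*2+10 = 176; aux=5
x=3: not >7, count = 176+1 = 177; aux=8
x=11: >7, count = 177*2+11 = 365; aux=9
count+aux = 365+9 = 374

374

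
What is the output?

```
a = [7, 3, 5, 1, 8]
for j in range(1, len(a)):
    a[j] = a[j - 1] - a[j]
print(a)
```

[7, 4, -1, -2, -10]

j=1: a[1] = 7-3 = 4 → [7, 4, 5, 1, 8]
j=2: a[2] = 4-5 = -1 → [7, 4, -1, 1, 8]
j=3: a[3] = (-1)-1 = -2 → [7, 4, -1, -2, 8]
j=4: a[4] = (-2)-8 = -10 → [7, 4, -1, -2, -10]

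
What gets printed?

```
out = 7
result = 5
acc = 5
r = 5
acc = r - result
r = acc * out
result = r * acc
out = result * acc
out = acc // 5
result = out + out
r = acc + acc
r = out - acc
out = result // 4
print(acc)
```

0

acc = 5-5 = 0
r = 0*7 = 0
result = 0*0 = 0
out = 0*0 = 0
out = 0//5 = 0
result = 0+0 = 0
r = 0+0 = 0
r = 0-0 = 0
out = 0//4 = 0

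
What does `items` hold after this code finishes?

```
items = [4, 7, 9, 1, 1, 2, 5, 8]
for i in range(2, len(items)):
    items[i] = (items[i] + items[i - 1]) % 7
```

[4, 7, 2, 3, 4, 6, 4, 5]

i=2: items[2] = (9+7)%7 = 2 → [4, 7, 2, 1, 1, 2, 5, 8]
i=3: items[3] = (1+2)%7 = 3 → [4, 7, 2, 3, 1, 2, 5, 8]
i=4: items[4] = (1+3)%7 = 4 → [4, 7, 2, 3, 4, 2, 5, 8]
i=5: items[5] = (2+4)%7 = 6 → [4, 7, 2, 3, 4, 6, 5, 8]
i=6: items[6] = (5+6)%7 = 4 → [4, 7, 2, 3, 4, 6, 4, 8]
i=7: items[7] = (8+4)%7 = 5 → [4, 7, 2, 3, 4, 6, 4, 5]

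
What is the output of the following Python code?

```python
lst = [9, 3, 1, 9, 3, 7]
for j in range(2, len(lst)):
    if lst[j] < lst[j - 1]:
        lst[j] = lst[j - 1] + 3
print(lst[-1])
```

15

j=2: 1<3, lst[2] = 3+3 = 6 → [9, 3, 6, 9, 3, 7]
j=3: 9>=6, unchanged → [9, 3, 6, 9, 3, 7]
j=4: 3<9, lst[4] = 9+3 = 12 → [9, 3, 6, 9, 12, 7]
j=5: 7<12, lst[5] = 12+3 = 15 → [9, 3, 6, 9, 12, 15]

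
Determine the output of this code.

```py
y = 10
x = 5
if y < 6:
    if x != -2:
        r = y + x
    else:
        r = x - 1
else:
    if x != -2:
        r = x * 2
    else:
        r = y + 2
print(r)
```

10

y=10, x=5
y < 6 is False; x != -2 is True
→ r = x * 2 = 10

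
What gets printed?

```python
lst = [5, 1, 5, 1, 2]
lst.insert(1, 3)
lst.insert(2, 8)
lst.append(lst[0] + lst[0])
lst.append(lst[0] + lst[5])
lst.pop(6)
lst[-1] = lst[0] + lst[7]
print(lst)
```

insert 3 at 1 → [5, 3, 1, 5, 1, 2]
insert 8 at 2 → [5, 3, 8, 1, 5, 1, 2]
append lst[0]+lst[0] = 5+5 = 10 → [5, 3, 8, 1, 5, 1, 2, 10]
append lst[0]+lst[5] = 5+1 = 6 → [5, 3, 8, 1, 5, 1, 2, 10, 6]
pop(6) removes 2 → [5, 3, 8, 1, 5, 1, 10, 6]
lst[-1] = lst[0]+lst[7] = 5+6 = 11 → [5, 3, 8, 1, 5, 1, 10, 11]

[5, 3, 8, 1, 5, 1, 10, 11]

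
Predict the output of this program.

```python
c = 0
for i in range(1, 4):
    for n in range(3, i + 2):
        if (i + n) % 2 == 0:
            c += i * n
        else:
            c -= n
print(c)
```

2

i=2,n=3: odd sum, c = 0-3 = -3
i=3,n=3: even sum, c = (-3)+9 = 6
i=3,n=4: odd sum, c = 6-4 = 2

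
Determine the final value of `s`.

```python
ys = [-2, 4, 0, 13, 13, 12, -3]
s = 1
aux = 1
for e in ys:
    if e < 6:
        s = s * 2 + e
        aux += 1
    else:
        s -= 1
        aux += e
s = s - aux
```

-36

e=-2: <6, s = 1*2+(-2) = 0; aux=2
e=4: <6, s = 0*2+4 = 4; aux=3
e=0: <6, s = 4*2+0 = 8; aux=4
e=13: not <6, s = 8-1 = 7; aux=17
e=13: not <6, s = 7-1 = 6; aux=30
e=12: not <6, s = 6-1 = 5; aux=42
e=-3: <6, s = 5*2+(-3) = 7; aux=43
s-aux = 7-43 = -36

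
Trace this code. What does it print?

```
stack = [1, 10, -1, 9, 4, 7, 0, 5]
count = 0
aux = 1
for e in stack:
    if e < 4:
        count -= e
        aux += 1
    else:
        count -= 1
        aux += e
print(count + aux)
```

e=1: <4, count = 0-1 = -1; aux=2
e=10: not <4, count = (-1)-1 = -2; aux=12
e=-1: <4, count = (-2)-(-1) = -1; aux=13
e=9: not <4, count = (-1)-1 = -2; aux=22
e=4: not <4, count = (-2)-1 = -3; aux=26
e=7: not <4, count = (-3)-1 = -4; aux=33
e=0: <4, count = (-4)-0 = -4; aux=34
e=5: not <4, count = (-4)-1 = -5; aux=39
count+aux = (-5)+39 = 34

34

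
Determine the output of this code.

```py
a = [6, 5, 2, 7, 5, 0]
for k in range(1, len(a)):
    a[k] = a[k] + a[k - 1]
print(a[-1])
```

k=1: a[1] = 5+6 = 11 → [6, 11, 2, 7, 5, 0]
k=2: a[2] = 2+11 = 13 → [6, 11, 13, 7, 5, 0]
k=3: a[3] = 7+13 = 20 → [6, 11, 13, 20, 5, 0]
k=4: a[4] = 5+20 = 25 → [6, 11, 13, 20, 25, 0]
k=5: a[5] = 0+25 = 25 → [6, 11, 13, 20, 25, 25]

25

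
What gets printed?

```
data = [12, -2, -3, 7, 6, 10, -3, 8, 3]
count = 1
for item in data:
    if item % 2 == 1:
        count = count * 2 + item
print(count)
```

17

item=12: not odd
item=-2: not odd
item=-3: odd, count = 1*2+(-3) = -1
item=7: odd, count = (-1)*2+7 = 5
item=6: not odd
item=10: not odd
item=-3: odd, count = 5*2+(-3) = 7
item=8: not odd
item=3: odd, count = 7*2+3 = 17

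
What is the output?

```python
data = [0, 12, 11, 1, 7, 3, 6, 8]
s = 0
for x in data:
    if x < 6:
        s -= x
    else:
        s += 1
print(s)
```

x=0: <6, s = 0-0 = 0
x=12: not <6, s = 0+1 = 1
x=11: not <6, s = 1+1 = 2
x=1: <6, s = 2-1 = 1
x=7: not <6, s = 1+1 = 2
x=3: <6, s = 2-3 = -1
x=6: not <6, s = (-1)+1 = 0
x=8: not <6, s = 0+1 = 1

1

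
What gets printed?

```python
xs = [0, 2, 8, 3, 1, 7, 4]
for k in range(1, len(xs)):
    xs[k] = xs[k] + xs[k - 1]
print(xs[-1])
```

25

k=1: xs[1] = 2+0 = 2 → [0, 2, 8, 3, 1, 7, 4]
k=2: xs[2] = 8+2 = 10 → [0, 2, 10, 3, 1, 7, 4]
k=3: xs[3] = 3+10 = 13 → [0, 2, 10, 13, 1, 7, 4]
k=4: xs[4] = 1+13 = 14 → [0, 2, 10, 13, 14, 7, 4]
k=5: xs[5] = 7+14 = 21 → [0, 2, 10, 13, 14, 21, 4]
k=6: xs[6] = 4+21 = 25 → [0, 2, 10, 13, 14, 21, 25]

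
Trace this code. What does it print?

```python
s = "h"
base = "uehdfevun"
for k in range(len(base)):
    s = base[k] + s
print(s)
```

nuvefdheuh

k=0: prepend 'u' → 'uh'
k=1: prepend 'e' → 'euh'
k=2: prepend 'h' → 'heuh'
k=3: prepend 'd' → 'dheuh'
k=4: prepend 'f' → 'fdheuh'
k=5: prepend 'e' → 'efdheuh'
k=6: prepend 'v' → 'vefdheuh'
k=7: prepend 'u' → 'uvefdheuh'
k=8: prepend 'n' → 'nuvefdheuh'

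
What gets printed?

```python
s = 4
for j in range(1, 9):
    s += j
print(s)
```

j=1: s = 4+1 = 5
j=2: s = 5+2 = 7
j=3: s = 7+3 = 10
j=4: s = 10+4 = 14
j=5: s = 14+5 = 19
j=6: s = 19+6 = 25
j=7: s = 25+7 = 32
j=8: s = 32+8 = 40

40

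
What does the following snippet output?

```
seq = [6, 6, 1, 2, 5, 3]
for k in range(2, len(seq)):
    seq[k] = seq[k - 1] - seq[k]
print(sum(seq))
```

k=2: seq[2] = 6-1 = 5 → [6, 6, 5, 2, 5, 3]
k=3: seq[3] = 5-2 = 3 → [6, 6, 5, 3, 5, 3]
k=4: seq[4] = 3-5 = -2 → [6, 6, 5, 3, -2, 3]
k=5: seq[5] = (-2)-3 = -5 → [6, 6, 5, 3, -2, -5]
sum = 13

13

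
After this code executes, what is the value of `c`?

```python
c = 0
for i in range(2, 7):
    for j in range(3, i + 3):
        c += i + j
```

185

i=2,j=3: c = 0+5 = 5
i=2,j=4: c = 5+6 = 11
i=3,j=3: c = 11+6 = 17
i=3,j=4: c = 17+7 = 24
i=3,j=5: c = 24+8 = 32
i=4,j=3: c = 32+7 = 39
i=4,j=4: c = 39+8 = 47
i=4,j=5: c = 47+9 = 56
i=4,j=6: c = 56+10 = 66
i=5,j=3: c = 66+8 = 74
i=5,j=4: c = 74+9 = 83
i=5,j=5: c = 83+10 = 93
i=5,j=6: c = 93+11 = 104
i=5,j=7: c = 104+12 = 116
i=6,j=3: c = 116+9 = 125
i=6,j=4: c = 125+10 = 135
i=6,j=5: c = 135+11 = 146
i=6,j=6: c = 146+12 = 158
i=6,j=7: c = 158+13 = 171
i=6,j=8: c = 171+14 = 185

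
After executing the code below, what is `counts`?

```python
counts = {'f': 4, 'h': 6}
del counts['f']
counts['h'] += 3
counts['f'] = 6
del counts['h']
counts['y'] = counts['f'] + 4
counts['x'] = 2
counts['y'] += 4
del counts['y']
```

{'f': 6, 'x': 2}

del 'f' → {'h': 6}
counts['h'] = 6+3 = 9 → {'h': 9}
counts['f'] = 6 → {'h': 9, 'f': 6}
del 'h' → {'f': 6}
counts['y'] = counts['f']+4 = 10 → {'f': 6, 'y': 10}
counts['x'] = 2 → {'f': 6, 'y': 10, 'x': 2}
counts['y'] = 10+4 = 14 → {'f': 6, 'y': 14, 'x': 2}
del 'y' → {'f': 6, 'x': 2}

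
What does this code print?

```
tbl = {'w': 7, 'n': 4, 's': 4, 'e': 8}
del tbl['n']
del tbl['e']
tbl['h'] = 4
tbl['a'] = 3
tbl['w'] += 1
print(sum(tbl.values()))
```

19

del 'n' → {'w': 7, 's': 4, 'e': 8}
del 'e' → {'w': 7, 's': 4}
tbl['h'] = 4 → {'w': 7, 's': 4, 'h': 4}
tbl['a'] = 3 → {'w': 7, 's': 4, 'h': 4, 'a': 3}
tbl['w'] = 7+1 = 8 → {'w': 8, 's': 4, 'h': 4, 'a': 3}
sum of values = 19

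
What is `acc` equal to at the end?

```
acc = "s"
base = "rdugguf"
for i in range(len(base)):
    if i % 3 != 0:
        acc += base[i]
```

i=0: skip
i=1: add 'd' → 'sd'
i=2: add 'u' → 'sdu'
i=3: skip
i=4: add 'g' → 'sdug'
i=5: add 'u' → 'sdugu'
i=6: skip

'sdugu'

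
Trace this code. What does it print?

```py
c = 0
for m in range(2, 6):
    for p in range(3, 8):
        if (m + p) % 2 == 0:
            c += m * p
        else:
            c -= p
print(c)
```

130

m=2,p=3: odd sum, c = 0-3 = -3
m=2,p=4: even sum, c = (-3)+8 = 5
m=2,p=5: odd sum, c = 5-5 = 0
m=2,p=6: even sum, c = 0+12 = 12
m=2,p=7: odd sum, c = 12-7 = 5
m=3,p=3: even sum, c = 5+9 = 14
m=3,p=4: odd sum, c = 14-4 = 10
m=3,p=5: even sum, c = 10+15 = 25
m=3,p=6: odd sum, c = 25-6 = 19
m=3,p=7: even sum, c = 19+21 = 40
m=4,p=3: odd sum, c = 40-3 = 37
m=4,p=4: even sum, c = 37+16 = 53
m=4,p=5: odd sum, c = 53-5 = 48
m=4,p=6: even sum, c = 48+24 = 72
m=4,p=7: odd sum, c = 72-7 = 65
m=5,p=3: even sum, c = 65+15 = 80
m=5,p=4: odd sum, c = 80-4 = 76
m=5,p=5: even sum, c = 76+25 = 101
m=5,p=6: odd sum, c = 101-6 = 95
m=5,p=7: even sum, c = 95+35 = 130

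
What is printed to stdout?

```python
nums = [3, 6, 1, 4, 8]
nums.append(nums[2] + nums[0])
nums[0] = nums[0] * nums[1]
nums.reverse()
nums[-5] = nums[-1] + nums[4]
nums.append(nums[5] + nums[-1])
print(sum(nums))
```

93

append nums[2]+nums[0] = 1+3 = 4 → [3, 6, 1, 4, 8, 4]
nums[0] = nums[0]*nums[1] = 3*6 = 18 → [18, 6, 1, 4, 8, 4]
reverse → [4, 8, 4, 1, 6, 18]
nums[-5] = nums[-1]+nums[4] = 18+6 = 24 → [4, 24, 4, 1, 6, 18]
append nums[5]+nums[-1] = 18+18 = 36 → [4, 24, 4, 1, 6, 18, 36]
sum = 93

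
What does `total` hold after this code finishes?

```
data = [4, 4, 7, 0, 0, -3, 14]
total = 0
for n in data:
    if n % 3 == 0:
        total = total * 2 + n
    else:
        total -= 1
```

-28

n=4: not %3==0, total = 0-1 = -1
n=4: not %3==0, total = (-1)-1 = -2
n=7: not %3==0, total = (-2)-1 = -3
n=0: %3==0, total = (-3)*2+0 = -6
n=0: %3==0, total = (-6)*2+0 = -12
n=-3: %3==0, total = (-12)*2+(-3) = -27
n=14: not %3==0, total = (-27)-1 = -28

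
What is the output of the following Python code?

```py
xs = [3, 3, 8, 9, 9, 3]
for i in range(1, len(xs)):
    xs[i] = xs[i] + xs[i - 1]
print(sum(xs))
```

i=1: xs[1] = 3+3 = 6 → [3, 6, 8, 9, 9, 3]
i=2: xs[2] = 8+6 = 14 → [3, 6, 14, 9, 9, 3]
i=3: xs[3] = 9+14 = 23 → [3, 6, 14, 23, 9, 3]
i=4: xs[4] = 9+23 = 32 → [3, 6, 14, 23, 32, 3]
i=5: xs[5] = 3+32 = 35 → [3, 6, 14, 23, 32, 35]
sum = 113

113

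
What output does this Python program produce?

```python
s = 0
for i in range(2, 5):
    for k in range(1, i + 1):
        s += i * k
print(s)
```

64

i=2,k=1: s = 0+2 = 2
i=2,k=2: s = 2+4 = 6
i=3,k=1: s = 6+3 = 9
i=3,k=2: s = 9+6 = 15
i=3,k=3: s = 15+9 = 24
i=4,k=1: s = 24+4 = 28
i=4,k=2: s = 28+8 = 36
i=4,k=3: s = 36+12 = 48
i=4,k=4: s = 48+16 = 64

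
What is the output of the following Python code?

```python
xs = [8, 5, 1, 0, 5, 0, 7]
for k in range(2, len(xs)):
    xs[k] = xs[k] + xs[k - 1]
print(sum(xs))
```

65

k=2: xs[2] = 1+5 = 6 → [8, 5, 6, 0, 5, 0, 7]
k=3: xs[3] = 0+6 = 6 → [8, 5, 6, 6, 5, 0, 7]
k=4: xs[4] = 5+6 = 11 → [8, 5, 6, 6, 11, 0, 7]
k=5: xs[5] = 0+11 = 11 → [8, 5, 6, 6, 11, 11, 7]
k=6: xs[6] = 7+11 = 18 → [8, 5, 6, 6, 11, 11, 18]
sum = 65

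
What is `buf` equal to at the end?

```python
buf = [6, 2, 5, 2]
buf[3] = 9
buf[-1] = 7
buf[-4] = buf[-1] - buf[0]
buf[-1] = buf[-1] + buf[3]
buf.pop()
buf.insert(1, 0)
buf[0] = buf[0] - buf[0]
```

buf[3] = 9 → [6, 2, 5, 9]
buf[-1] = 7 → [6, 2, 5, 7]
buf[-4] = buf[-1]-buf[0] = 7-6 = 1 → [1, 2, 5, 7]
buf[-1] = buf[-1]+buf[3] = 7+7 = 14 → [1, 2, 5, 14]
pop() removes 14 → [1, 2, 5]
insert 0 at 1 → [1, 0, 2, 5]
buf[0] = buf[0]-buf[0] = 1-1 = 0 → [0, 0, 2, 5]

[0, 0, 2, 5]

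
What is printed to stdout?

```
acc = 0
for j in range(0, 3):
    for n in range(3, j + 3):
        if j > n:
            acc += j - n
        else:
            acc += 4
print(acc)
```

j=1,n=3: not 1>3, acc = 0+4 = 4
j=2,n=3: not 2>3, acc = 4+4 = 8
j=2,n=4: not 2>4, acc = 8+4 = 12

12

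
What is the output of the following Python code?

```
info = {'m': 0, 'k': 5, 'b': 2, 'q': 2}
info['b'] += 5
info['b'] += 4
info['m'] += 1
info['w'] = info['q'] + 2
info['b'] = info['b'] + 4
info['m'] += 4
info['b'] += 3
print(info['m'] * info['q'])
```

info['b'] = 2+5 = 7 → {'m': 0, 'k': 5, 'b': 7, 'q': 2}
info['b'] = 7+4 = 11 → {'m': 0, 'k': 5, 'b': 11, 'q': 2}
info['m'] = 0+1 = 1 → {'m': 1, 'k': 5, 'b': 11, 'q': 2}
info['w'] = info['q']+2 = 4 → {'m': 1, 'k': 5, 'b': 11, 'q': 2, 'w': 4}
info['b'] = info['b']+4 = 15 → {'m': 1, 'k': 5, 'b': 15, 'q': 2, 'w': 4}
info['m'] = 1+4 = 5 → {'m': 5, 'k': 5, 'b': 15, 'q': 2, 'w': 4}
info['b'] = 15+3 = 18 → {'m': 5, 'k': 5, 'b': 18, 'q': 2, 'w': 4}
info['m']*info['q'] = 5*2 = 10

10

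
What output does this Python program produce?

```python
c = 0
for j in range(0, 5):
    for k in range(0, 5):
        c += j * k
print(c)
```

100

j=0,k=0: c = 0+0 = 0
j=0,k=1: c = 0+0 = 0
j=0,k=2: c = 0+0 = 0
j=0,k=3: c = 0+0 = 0
j=0,k=4: c = 0+0 = 0
j=1,k=0: c = 0+0 = 0
j=1,k=1: c = 0+1 = 1
j=1,k=2: c = 1+2 = 3
j=1,k=3: c = 3+3 = 6
j=1,k=4: c = 6+4 = 10
j=2,k=0: c = 10+0 = 10
j=2,k=1: c = 10+2 = 12
j=2,k=2: c = 12+4 = 16
j=2,k=3: c = 16+6 = 22
j=2,k=4: c = 22+8 = 30
j=3,k=0: c = 30+0 = 30
j=3,k=1: c = 30+3 = 33
j=3,k=2: c = 33+6 = 39
j=3,k=3: c = 39+9 = 48
j=3,k=4: c = 48+12 = 60
j=4,k=0: c = 60+0 = 60
j=4,k=1: c = 60+4 = 64
j=4,k=2: c = 64+8 = 72
j=4,k=3: c = 72+12 = 84
j=4,k=4: c = 84+16 = 100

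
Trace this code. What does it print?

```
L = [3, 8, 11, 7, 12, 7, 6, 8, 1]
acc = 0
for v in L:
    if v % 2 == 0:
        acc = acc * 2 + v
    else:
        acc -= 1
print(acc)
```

v=3: not even, acc = 0-1 = -1
v=8: even, acc = (-1)*2+8 = 6
v=11: not even, acc = 6-1 = 5
v=7: not even, acc = 5-1 = 4
v=12: even, acc = 4*2+12 = 20
v=7: not even, acc = 20-1 = 19
v=6: even, acc = 19*2+6 = 44
v=8: even, acc = 44*2+8 = 96
v=1: not even, acc = 96-1 = 95

95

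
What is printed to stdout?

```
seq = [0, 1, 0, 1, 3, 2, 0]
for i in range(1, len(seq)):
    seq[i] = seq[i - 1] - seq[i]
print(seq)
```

i=1: seq[1] = 0-1 = -1 → [0, -1, 0, 1, 3, 2, 0]
i=2: seq[2] = (-1)-0 = -1 → [0, -1, -1, 1, 3, 2, 0]
i=3: seq[3] = (-1)-1 = -2 → [0, -1, -1, -2, 3, 2, 0]
i=4: seq[4] = (-2)-3 = -5 → [0, -1, -1, -2, -5, 2, 0]
i=5: seq[5] = (-5)-2 = -7 → [0, -1, -1, -2, -5, -7, 0]
i=6: seq[6] = (-7)-0 = -7 → [0, -1, -1, -2, -5, -7, -7]

[0, -1, -1, -2, -5, -7, -7]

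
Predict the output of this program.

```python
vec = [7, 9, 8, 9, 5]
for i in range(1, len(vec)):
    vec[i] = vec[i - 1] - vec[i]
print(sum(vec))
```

i=1: vec[1] = 7-9 = -2 → [7, -2, 8, 9, 5]
i=2: vec[2] = (-2)-8 = -10 → [7, -2, -10, 9, 5]
i=3: vec[3] = (-10)-9 = -19 → [7, -2, -10, -19, 5]
i=4: vec[4] = (-19)-5 = -24 → [7, -2, -10, -19, -24]
sum = -48

-48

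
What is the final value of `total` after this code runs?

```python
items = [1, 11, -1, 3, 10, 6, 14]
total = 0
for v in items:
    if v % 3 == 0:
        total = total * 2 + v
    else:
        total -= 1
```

v=1: not %3==0, total = 0-1 = -1
v=11: not %3==0, total = (-1)-1 = -2
v=-1: not %3==0, total = (-2)-1 = -3
v=3: %3==0, total = (-3)*2+3 = -3
v=10: not %3==0, total = (-3)-1 = -4
v=6: %3==0, total = (-4)*2+6 = -2
v=14: not %3==0, total = (-2)-1 = -3

-3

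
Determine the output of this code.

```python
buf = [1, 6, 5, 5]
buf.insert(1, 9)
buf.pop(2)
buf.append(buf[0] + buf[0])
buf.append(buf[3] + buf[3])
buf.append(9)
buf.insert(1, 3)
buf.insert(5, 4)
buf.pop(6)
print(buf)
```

insert 9 at 1 → [1, 9, 6, 5, 5]
pop(2) removes 6 → [1, 9, 5, 5]
append buf[0]+buf[0] = 1+1 = 2 → [1, 9, 5, 5, 2]
append buf[3]+buf[3] = 5+5 = 10 → [1, 9, 5, 5, 2, 10]
append 9 → [1, 9, 5, 5, 2, 10, 9]
insert 3 at 1 → [1, 3, 9, 5, 5, 2, 10, 9]
insert 4 at 5 → [1, 3, 9, 5, 5, 4, 2, 10, 9]
pop(6) removes 2 → [1, 3, 9, 5, 5, 4, 10, 9]

[1, 3, 9, 5, 5, 4, 10, 9]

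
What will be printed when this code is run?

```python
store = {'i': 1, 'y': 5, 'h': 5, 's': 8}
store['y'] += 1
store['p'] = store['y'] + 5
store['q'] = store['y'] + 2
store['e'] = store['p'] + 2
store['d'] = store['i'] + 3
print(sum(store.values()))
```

56

store['y'] = 5+1 = 6 → {'i': 1, 'y': 6, 'h': 5, 's': 8}
store['p'] = store['y']+5 = 11 → {'i': 1, 'y': 6, 'h': 5, 's': 8, 'p': 11}
store['q'] = store['y']+2 = 8 → {'i': 1, 'y': 6, 'h': 5, 's': 8, 'p': 11, 'q': 8}
store['e'] = store['p']+2 = 13 → {'i': 1, 'y': 6, 'h': 5, 's': 8, 'p': 11, 'q': 8, 'e': 13}
store['d'] = store['i']+3 = 4 → {'i': 1, 'y': 6, 'h': 5, 's': 8, 'p': 11, 'q': 8, 'e': 13, 'd': 4}
sum of values = 56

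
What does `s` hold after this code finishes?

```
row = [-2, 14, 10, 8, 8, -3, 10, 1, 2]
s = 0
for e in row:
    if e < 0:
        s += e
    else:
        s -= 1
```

-12

e=-2: <0, s = 0+(-2) = -2
e=14: not <0, s = (-2)-1 = -3
e=10: not <0, s = (-3)-1 = -4
e=8: not <0, s = (-4)-1 = -5
e=8: not <0, s = (-5)-1 = -6
e=-3: <0, s = (-6)+(-3) = -9
e=10: not <0, s = (-9)-1 = -10
e=1: not <0, s = (-10)-1 = -11
e=2: not <0, s = (-11)-1 = -12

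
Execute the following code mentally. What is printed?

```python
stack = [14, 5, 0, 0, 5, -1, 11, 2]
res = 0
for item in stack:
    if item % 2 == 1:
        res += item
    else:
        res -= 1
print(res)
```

16

item=14: not odd, res = 0-1 = -1
item=5: odd, res = (-1)+5 = 4
item=0: not odd, res = 4-1 = 3
item=0: not odd, res = 3-1 = 2
item=5: odd, res = 2+5 = 7
item=-1: odd, res = 7+(-1) = 6
item=11: odd, res = 6+11 = 17
item=2: not odd, res = 17-1 = 16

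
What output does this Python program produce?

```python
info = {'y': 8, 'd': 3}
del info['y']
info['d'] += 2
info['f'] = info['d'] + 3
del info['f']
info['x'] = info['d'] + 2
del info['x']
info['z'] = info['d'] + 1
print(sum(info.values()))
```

del 'y' → {'d': 3}
info['d'] = 3+2 = 5 → {'d': 5}
info['f'] = info['d']+3 = 8 → {'d': 5, 'f': 8}
del 'f' → {'d': 5}
info['x'] = info['d']+2 = 7 → {'d': 5, 'x': 7}
del 'x' → {'d': 5}
info['z'] = info['d']+1 = 6 → {'d': 5, 'z': 6}
sum of values = 11

11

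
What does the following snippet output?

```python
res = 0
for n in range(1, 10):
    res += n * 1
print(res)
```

45

n=1: res = 0+1*1 = 1
n=2: res = 1+2*1 = 3
n=3: res = 3+3*1 = 6
n=4: res = 6+4*1 = 10
n=5: res = 10+5*1 = 15
n=6: res = 15+6*1 = 21
n=7: res = 21+7*1 = 28
n=8: res = 28+8*1 = 36
n=9: res = 36+9*1 = 45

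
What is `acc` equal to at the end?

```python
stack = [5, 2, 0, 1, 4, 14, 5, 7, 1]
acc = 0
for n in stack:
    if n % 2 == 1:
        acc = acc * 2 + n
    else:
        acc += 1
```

n=5: odd, acc = 0*2+5 = 5
n=2: not odd, acc = 5+1 = 6
n=0: not odd, acc = 6+1 = 7
n=1: odd, acc = 7*2+1 = 15
n=4: not odd, acc = 15+1 = 16
n=14: not odd, acc = 16+1 = 17
n=5: odd, acc = 17*2+5 = 39
n=7: odd, acc = 39*2+7 = 85
n=1: odd, acc = 85*2+1 = 171

171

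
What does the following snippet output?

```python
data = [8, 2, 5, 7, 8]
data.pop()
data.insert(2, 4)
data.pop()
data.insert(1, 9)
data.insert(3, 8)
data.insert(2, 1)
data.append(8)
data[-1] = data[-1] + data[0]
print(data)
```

pop() removes 8 → [8, 2, 5, 7]
insert 4 at 2 → [8, 2, 4, 5, 7]
pop() removes 7 → [8, 2, 4, 5]
insert 9 at 1 → [8, 9, 2, 4, 5]
insert 8 at 3 → [8, 9, 2, 8, 4, 5]
insert 1 at 2 → [8, 9, 1, 2, 8, 4, 5]
append 8 → [8, 9, 1, 2, 8, 4, 5, 8]
data[-1] = data[-1]+data[0] = 8+8 = 16 → [8, 9, 1, 2, 8, 4, 5, 16]

[8, 9, 1, 2, 8, 4, 5, 16]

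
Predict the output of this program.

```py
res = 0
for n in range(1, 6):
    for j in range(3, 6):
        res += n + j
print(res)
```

105

n=1,j=3: res = 0+4 = 4
n=1,j=4: res = 4+5 = 9
n=1,j=5: res = 9+6 = 15
n=2,j=3: res = 15+5 = 20
n=2,j=4: res = 20+6 = 26
n=2,j=5: res = 26+7 = 33
n=3,j=3: res = 33+6 = 39
n=3,j=4: res = 39+7 = 46
n=3,j=5: res = 46+8 = 54
n=4,j=3: res = 54+7 = 61
n=4,j=4: res = 61+8 = 69
n=4,j=5: res = 69+9 = 78
n=5,j=3: res = 78+8 = 86
n=5,j=4: res = 86+9 = 95
n=5,j=5: res = 95+10 = 105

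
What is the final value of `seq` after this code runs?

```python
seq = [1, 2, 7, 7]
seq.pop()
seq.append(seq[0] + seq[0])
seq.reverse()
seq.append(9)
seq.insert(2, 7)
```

pop() removes 7 → [1, 2, 7]
append seq[0]+seq[0] = 1+1 = 2 → [1, 2, 7, 2]
reverse → [2, 7, 2, 1]
append 9 → [2, 7, 2, 1, 9]
insert 7 at 2 → [2, 7, 7, 2, 1, 9]

[2, 7, 7, 2, 1, 9]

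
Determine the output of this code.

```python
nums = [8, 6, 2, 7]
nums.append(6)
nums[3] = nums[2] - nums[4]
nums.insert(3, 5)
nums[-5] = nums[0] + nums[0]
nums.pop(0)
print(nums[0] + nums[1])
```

18

append 6 → [8, 6, 2, 7, 6]
nums[3] = nums[2]-nums[4] = 2-6 = -4 → [8, 6, 2, -4, 6]
insert 5 at 3 → [8, 6, 2, 5, -4, 6]
nums[-5] = nums[0]+nums[0] = 8+8 = 16 → [8, 16, 2, 5, -4, 6]
pop(0) removes 8 → [16, 2, 5, -4, 6]
nums[0]+nums[1] = 16+2 = 18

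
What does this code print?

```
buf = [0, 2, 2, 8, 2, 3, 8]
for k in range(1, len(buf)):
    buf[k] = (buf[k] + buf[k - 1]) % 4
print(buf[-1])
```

1

k=1: buf[1] = (2+0)%4 = 2 → [0, 2, 2, 8, 2, 3, 8]
k=2: buf[2] = (2+2)%4 = 0 → [0, 2, 0, 8, 2, 3, 8]
k=3: buf[3] = (8+0)%4 = 0 → [0, 2, 0, 0, 2, 3, 8]
k=4: buf[4] = (2+0)%4 = 2 → [0, 2, 0, 0, 2, 3, 8]
k=5: buf[5] = (3+2)%4 = 1 → [0, 2, 0, 0, 2, 1, 8]
k=6: buf[6] = (8+1)%4 = 1 → [0, 2, 0, 0, 2, 1, 1]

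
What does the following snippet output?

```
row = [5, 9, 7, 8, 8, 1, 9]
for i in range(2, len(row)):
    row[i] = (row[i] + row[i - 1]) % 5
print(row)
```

i=2: row[2] = (7+9)%5 = 1 → [5, 9, 1, 8, 8, 1, 9]
i=3: row[3] = (8+1)%5 = 4 → [5, 9, 1, 4, 8, 1, 9]
i=4: row[4] = (8+4)%5 = 2 → [5, 9, 1, 4, 2, 1, 9]
i=5: row[5] = (1+2)%5 = 3 → [5, 9, 1, 4, 2, 3, 9]
i=6: row[6] = (9+3)%5 = 2 → [5, 9, 1, 4, 2, 3, 2]

[5, 9, 1, 4, 2, 3, 2]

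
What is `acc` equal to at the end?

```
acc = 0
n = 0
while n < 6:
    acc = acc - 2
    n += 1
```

n=0: acc = 0-2 = -2
n=1: acc = (-2)-2 = -4
n=2: acc = (-4)-2 = -6
n=3: acc = (-6)-2 = -8
n=4: acc = (-8)-2 = -10
n=5: acc = (-10)-2 = -12

-12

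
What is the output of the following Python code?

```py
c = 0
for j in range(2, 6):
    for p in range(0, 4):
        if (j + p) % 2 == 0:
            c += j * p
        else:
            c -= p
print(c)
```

32

j=2,p=0: even sum, c = 0+0 = 0
j=2,p=1: odd sum, c = 0-1 = -1
j=2,p=2: even sum, c = (-1)+4 = 3
j=2,p=3: odd sum, c = 3-3 = 0
j=3,p=0: odd sum, c = 0-0 = 0
j=3,p=1: even sum, c = 0+3 = 3
j=3,p=2: odd sum, c = 3-2 = 1
j=3,p=3: even sum, c = 1+9 = 10
j=4,p=0: even sum, c = 10+0 = 10
j=4,p=1: odd sum, c = 10-1 = 9
j=4,p=2: even sum, c = 9+8 = 17
j=4,p=3: odd sum, c = 17-3 = 14
j=5,p=0: odd sum, c = 14-0 = 14
j=5,p=1: even sum, c = 14+5 = 19
j=5,p=2: odd sum, c = 19-2 = 17
j=5,p=3: even sum, c = 17+15 = 32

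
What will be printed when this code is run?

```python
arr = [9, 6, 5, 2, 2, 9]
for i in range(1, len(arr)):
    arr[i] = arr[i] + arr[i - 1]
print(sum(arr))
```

123

i=1: arr[1] = 6+9 = 15 → [9, 15, 5, 2, 2, 9]
i=2: arr[2] = 5+15 = 20 → [9, 15, 20, 2, 2, 9]
i=3: arr[3] = 2+20 = 22 → [9, 15, 20, 22, 2, 9]
i=4: arr[4] = 2+22 = 24 → [9, 15, 20, 22, 24, 9]
i=5: arr[5] = 9+24 = 33 → [9, 15, 20, 22, 24, 33]
sum = 123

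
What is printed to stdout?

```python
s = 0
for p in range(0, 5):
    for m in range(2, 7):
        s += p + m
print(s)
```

150

p=0,m=2: s = 0+2 = 2
p=0,m=3: s = 2+3 = 5
p=0,m=4: s = 5+4 = 9
p=0,m=5: s = 9+5 = 14
p=0,m=6: s = 14+6 = 20
p=1,m=2: s = 20+3 = 23
p=1,m=3: s = 23+4 = 27
p=1,m=4: s = 27+5 = 32
p=1,m=5: s = 32+6 = 38
p=1,m=6: s = 38+7 = 45
p=2,m=2: s = 45+4 = 49
p=2,m=3: s = 49+5 = 54
p=2,m=4: s = 54+6 = 60
p=2,m=5: s = 60+7 = 67
p=2,m=6: s = 67+8 = 75
p=3,m=2: s = 75+5 = 80
p=3,m=3: s = 80+6 = 86
p=3,m=4: s = 86+7 = 93
p=3,m=5: s = 93+8 = 101
p=3,m=6: s = 101+9 = 110
p=4,m=2: s = 110+6 = 116
p=4,m=3: s = 116+7 = 123
p=4,m=4: s = 123+8 = 131
p=4,m=5: s = 131+9 = 140
p=4,m=6: s = 140+10 = 150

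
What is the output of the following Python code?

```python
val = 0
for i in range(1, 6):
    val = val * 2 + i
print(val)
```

57

i=1: val = 0*2+1 = 1
i=2: val = 1*2+2 = 4
i=3: val = 4*2+3 = 11
i=4: val = 11*2+4 = 26
i=5: val = 26*2+5 = 57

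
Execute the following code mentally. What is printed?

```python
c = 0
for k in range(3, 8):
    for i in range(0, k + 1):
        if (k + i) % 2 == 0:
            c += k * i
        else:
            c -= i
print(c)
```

k=3,i=0: odd sum, c = 0-0 = 0
k=3,i=1: even sum, c = 0+3 = 3
k=3,i=2: odd sum, c = 3-2 = 1
k=3,i=3: even sum, c = 1+9 = 10
k=4,i=0: even sum, c = 10+0 = 10
k=4,i=1: odd sum, c = 10-1 = 9
k=4,i=2: even sum, c = 9+8 = 17
k=4,i=3: odd sum, c = 17-3 = 14
k=4,i=4: even sum, c = 14+16 = 30
k=5,i=0: odd sum, c = 30-0 = 30
k=5,i=1: even sum, c = 30+5 = 35
k=5,i=2: odd sum, c = 35-2 = 33
k=5,i=3: even sum, c = 33+15 = 48
k=5,i=4: odd sum, c = 48-4 = 44
k=5,i=5: even sum, c = 44+25 = 69
k=6,i=0: even sum, c = 69+0 = 69
k=6,i=1: odd sum, c = 69-1 = 68
k=6,i=2: even sum, c = 68+12 = 80
k=6,i=3: odd sum, c = 80-3 = 77
k=6,i=4: even sum, c = 77+24 = 101
k=6,i=5: odd sum, c = 101-5 = 96
k=6,i=6: even sum, c = 96+36 = 132
k=7,i=0: odd sum, c = 132-0 = 132
k=7,i=1: even sum, c = 132+7 = 139
k=7,i=2: odd sum, c = 139-2 = 137
k=7,i=3: even sum, c = 137+21 = 158
k=7,i=4: odd sum, c = 158-4 = 154
k=7,i=5: even sum, c = 154+35 = 189
k=7,i=6: odd sum, c = 189-6 = 183
k=7,i=7: even sum, c = 183+49 = 232

232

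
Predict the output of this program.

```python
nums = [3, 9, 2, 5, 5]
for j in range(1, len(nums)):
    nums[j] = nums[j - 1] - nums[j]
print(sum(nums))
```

-42

j=1: nums[1] = 3-9 = -6 → [3, -6, 2, 5, 5]
j=2: nums[2] = (-6)-2 = -8 → [3, -6, -8, 5, 5]
j=3: nums[3] = (-8)-5 = -13 → [3, -6, -8, -13, 5]
j=4: nums[4] = (-13)-5 = -18 → [3, -6, -8, -13, -18]
sum = -42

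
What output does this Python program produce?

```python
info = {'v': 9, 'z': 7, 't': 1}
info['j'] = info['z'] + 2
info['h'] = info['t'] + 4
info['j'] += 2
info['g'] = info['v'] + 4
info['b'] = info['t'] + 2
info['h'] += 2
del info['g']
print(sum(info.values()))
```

info['j'] = info['z']+2 = 9 → {'v': 9, 'z': 7, 't': 1, 'j': 9}
info['h'] = info['t']+4 = 5 → {'v': 9, 'z': 7, 't': 1, 'j': 9, 'h': 5}
info['j'] = 9+2 = 11 → {'v': 9, 'z': 7, 't': 1, 'j': 11, 'h': 5}
info['g'] = info['v']+4 = 13 → {'v': 9, 'z': 7, 't': 1, 'j': 11, 'h': 5, 'g': 13}
info['b'] = info['t']+2 = 3 → {'v': 9, 'z': 7, 't': 1, 'j': 11, 'h': 5, 'g': 13, 'b': 3}
info['h'] = 5+2 = 7 → {'v': 9, 'z': 7, 't': 1, 'j': 11, 'h': 7, 'g': 13, 'b': 3}
del 'g' → {'v': 9, 'z': 7, 't': 1, 'j': 11, 'h': 7, 'b': 3}
sum of values = 38

38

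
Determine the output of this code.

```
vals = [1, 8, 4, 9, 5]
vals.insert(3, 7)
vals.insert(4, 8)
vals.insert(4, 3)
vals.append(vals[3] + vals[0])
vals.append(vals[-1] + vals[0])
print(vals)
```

insert 7 at 3 → [1, 8, 4, 7, 9, 5]
insert 8 at 4 → [1, 8, 4, 7, 8, 9, 5]
insert 3 at 4 → [1, 8, 4, 7, 3, 8, 9, 5]
append vals[3]+vals[0] = 7+1 = 8 → [1, 8, 4, 7, 3, 8, 9, 5, 8]
append vals[-1]+vals[0] = 8+1 = 9 → [1, 8, 4, 7, 3, 8, 9, 5, 8, 9]

[1, 8, 4, 7, 3, 8, 9, 5, 8, 9]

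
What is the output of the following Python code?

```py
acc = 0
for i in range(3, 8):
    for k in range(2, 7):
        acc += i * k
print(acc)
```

500

i=3,k=2: acc = 0+6 = 6
i=3,k=3: acc = 6+9 = 15
i=3,k=4: acc = 15+12 = 27
i=3,k=5: acc = 27+15 = 42
i=3,k=6: acc = 42+18 = 60
i=4,k=2: acc = 60+8 = 68
i=4,k=3: acc = 68+12 = 80
i=4,k=4: acc = 80+16 = 96
i=4,k=5: acc = 96+20 = 116
i=4,k=6: acc = 116+24 = 140
i=5,k=2: acc = 140+10 = 150
i=5,k=3: acc = 150+15 = 165
i=5,k=4: acc = 165+20 = 185
i=5,k=5: acc = 185+25 = 210
i=5,k=6: acc = 210+30 = 240
i=6,k=2: acc = 240+12 = 252
i=6,k=3: acc = 252+18 = 270
i=6,k=4: acc = 270+24 = 294
i=6,k=5: acc = 294+30 = 324
i=6,k=6: acc = 324+36 = 360
i=7,k=2: acc = 360+14 = 374
i=7,k=3: acc = 374+21 = 395
i=7,k=4: acc = 395+28 = 423
i=7,k=5: acc = 423+35 = 458
i=7,k=6: acc = 458+42 = 500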